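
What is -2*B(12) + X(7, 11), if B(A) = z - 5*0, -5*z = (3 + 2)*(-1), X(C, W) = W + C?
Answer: 16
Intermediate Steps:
X(C, W) = C + W
z = 1 (z = -(3 + 2)*(-1)/5 = -(-1) = -⅕*(-5) = 1)
B(A) = 1 (B(A) = 1 - 5*0 = 1 + 0 = 1)
-2*B(12) + X(7, 11) = -2*1 + (7 + 11) = -2 + 18 = 16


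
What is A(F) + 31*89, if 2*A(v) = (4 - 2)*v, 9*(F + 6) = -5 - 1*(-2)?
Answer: 8258/3 ≈ 2752.7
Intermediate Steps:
F = -19/3 (F = -6 + (-5 - 1*(-2))/9 = -6 + (-5 + 2)/9 = -6 + (⅑)*(-3) = -6 - ⅓ = -19/3 ≈ -6.3333)
A(v) = v (A(v) = ((4 - 2)*v)/2 = (2*v)/2 = v)
A(F) + 31*89 = -19/3 + 31*89 = -19/3 + 2759 = 8258/3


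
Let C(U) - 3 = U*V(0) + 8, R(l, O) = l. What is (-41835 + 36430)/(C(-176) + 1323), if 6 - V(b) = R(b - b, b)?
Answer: -5405/278 ≈ -19.442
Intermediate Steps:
V(b) = 6 (V(b) = 6 - (b - b) = 6 - 1*0 = 6 + 0 = 6)
C(U) = 11 + 6*U (C(U) = 3 + (U*6 + 8) = 3 + (6*U + 8) = 3 + (8 + 6*U) = 11 + 6*U)
(-41835 + 36430)/(C(-176) + 1323) = (-41835 + 36430)/((11 + 6*(-176)) + 1323) = -5405/((11 - 1056) + 1323) = -5405/(-1045 + 1323) = -5405/278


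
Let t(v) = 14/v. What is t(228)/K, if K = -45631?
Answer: -7/5201934 ≈ -1.3457e-6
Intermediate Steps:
t(228)/K = (14/228)/(-45631) = (14*(1/228))*(-1/45631) = (7/114)*(-1/45631) = -7/5201934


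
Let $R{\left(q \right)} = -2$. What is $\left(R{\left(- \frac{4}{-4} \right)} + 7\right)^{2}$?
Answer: $25$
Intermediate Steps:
$\left(R{\left(- \frac{4}{-4} \right)} + 7\right)^{2} = \left(-2 + 7\right)^{2} = 5^{2} = 25$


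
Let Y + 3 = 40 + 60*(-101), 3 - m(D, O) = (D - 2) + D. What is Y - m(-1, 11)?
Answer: -6030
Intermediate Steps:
m(D, O) = 5 - 2*D (m(D, O) = 3 - ((D - 2) + D) = 3 - ((-2 + D) + D) = 3 - (-2 + 2*D) = 3 + (2 - 2*D) = 5 - 2*D)
Y = -6023 (Y = -3 + (40 + 60*(-101)) = -3 + (40 - 6060) = -3 - 6020 = -6023)
Y - m(-1, 11) = -6023 - (5 - 2*(-1)) = -6023 - (5 + 2) = -6023 - 1*7 = -6023 - 7 = -6030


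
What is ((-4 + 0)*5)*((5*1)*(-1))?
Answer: 100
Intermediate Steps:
((-4 + 0)*5)*((5*1)*(-1)) = (-4*5)*(5*(-1)) = -20*(-5) = 100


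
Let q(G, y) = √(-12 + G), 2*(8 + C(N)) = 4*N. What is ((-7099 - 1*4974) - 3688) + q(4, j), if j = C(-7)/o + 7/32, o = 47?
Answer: -15761 + 2*I*√2 ≈ -15761.0 + 2.8284*I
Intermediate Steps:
C(N) = -8 + 2*N (C(N) = -8 + (4*N)/2 = -8 + 2*N)
j = -375/1504 (j = (-8 + 2*(-7))/47 + 7/32 = (-8 - 14)*(1/47) + 7*(1/32) = -22*1/47 + 7/32 = -22/47 + 7/32 = -375/1504 ≈ -0.24934)
((-7099 - 1*4974) - 3688) + q(4, j) = ((-7099 - 1*4974) - 3688) + √(-12 + 4) = ((-7099 - 4974) - 3688) + √(-8) = (-12073 - 3688) + 2*I*√2 = -15761 + 2*I*√2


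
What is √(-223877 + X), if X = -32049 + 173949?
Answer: 7*I*√1673 ≈ 286.32*I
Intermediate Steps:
X = 141900
√(-223877 + X) = √(-223877 + 141900) = √(-81977) = 7*I*√1673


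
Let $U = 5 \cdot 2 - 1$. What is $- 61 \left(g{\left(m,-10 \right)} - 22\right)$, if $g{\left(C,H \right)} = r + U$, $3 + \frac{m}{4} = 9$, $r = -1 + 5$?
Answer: $549$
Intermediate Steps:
$r = 4$
$m = 24$ ($m = -12 + 4 \cdot 9 = -12 + 36 = 24$)
$U = 9$ ($U = 10 - 1 = 9$)
$g{\left(C,H \right)} = 13$ ($g{\left(C,H \right)} = 4 + 9 = 13$)
$- 61 \left(g{\left(m,-10 \right)} - 22\right) = - 61 \left(13 - 22\right) = \left(-61\right) \left(-9\right) = 549$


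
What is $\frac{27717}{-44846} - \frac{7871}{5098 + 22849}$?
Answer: $- \frac{1127589865}{1253311162} \approx -0.89969$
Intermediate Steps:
$\frac{27717}{-44846} - \frac{7871}{5098 + 22849} = 27717 \left(- \frac{1}{44846}\right) - \frac{7871}{27947} = - \frac{27717}{44846} - \frac{7871}{27947} = - \frac{1127589865}{1253311162}$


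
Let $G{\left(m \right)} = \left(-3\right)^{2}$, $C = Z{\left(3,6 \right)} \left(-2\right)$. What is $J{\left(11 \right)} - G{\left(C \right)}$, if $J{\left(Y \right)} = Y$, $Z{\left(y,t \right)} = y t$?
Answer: $2$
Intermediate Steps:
$Z{\left(y,t \right)} = t y$
$C = -36$ ($C = 6 \cdot 3 \left(-2\right) = 18 \left(-2\right) = -36$)
$G{\left(m \right)} = 9$
$J{\left(11 \right)} - G{\left(C \right)} = 11 - 9 = 2$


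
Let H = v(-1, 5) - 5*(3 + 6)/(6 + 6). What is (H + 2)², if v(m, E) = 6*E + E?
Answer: 17689/16 ≈ 1105.6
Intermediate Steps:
v(m, E) = 7*E
H = 125/4 (H = 7*5 - 5*(3 + 6)/(6 + 6) = 35 - 45/12 = 35 - 5*¾ = 35 - 15/4 = 125/4 ≈ 31.250)
(H + 2)² = (125/4 + 2)² = (133/4)² = 17689/16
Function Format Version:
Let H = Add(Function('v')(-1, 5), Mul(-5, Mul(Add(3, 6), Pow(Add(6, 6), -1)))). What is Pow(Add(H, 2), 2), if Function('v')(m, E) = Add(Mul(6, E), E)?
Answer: Rational(17689, 16) ≈ 1105.6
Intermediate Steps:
Function('v')(m, E) = Mul(7, E)
H = Rational(125, 4) (H = Add(Mul(7, 5), Mul(-5, Mul(Add(3, 6), Pow(Add(6, 6), -1)))) = Add(35, Mul(-5, Mul(9, Pow(12, -1)))) = Add(35, Mul(-5, Mul(9, Rational(1, 12)))) = Add(35, Mul(-5, Rational(3, 4))) = Add(35, Rational(-15, 4)) = Rational(125, 4) ≈ 31.250)
Pow(Add(H, 2), 2) = Pow(Add(Rational(125, 4), 2), 2) = Pow(Rational(133, 4), 2) = Rational(17689, 16)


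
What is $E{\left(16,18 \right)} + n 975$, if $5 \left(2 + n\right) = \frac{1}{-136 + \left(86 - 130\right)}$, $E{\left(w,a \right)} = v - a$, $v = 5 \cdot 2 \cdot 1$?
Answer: $- \frac{23509}{12} \approx -1959.1$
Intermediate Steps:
$v = 10$ ($v = 10 \cdot 1 = 10$)
$E{\left(w,a \right)} = 10 - a$
$n = - \frac{1801}{900}$ ($n = -2 + \frac{1}{5 \left(-136 + \left(86 - 130\right)\right)} = -2 + \frac{1}{5 \left(-136 - 44\right)} = -2 + \frac{1}{5 \left(-180\right)} = -2 + \frac{1}{5} \left(- \frac{1}{180}\right) = -2 - \frac{1}{900} = - \frac{1801}{900} \approx -2.0011$)
$E{\left(16,18 \right)} + n 975 = \left(10 - 18\right) - \frac{23413}{12} = -8 - \frac{23413}{12} = - \frac{23509}{12}$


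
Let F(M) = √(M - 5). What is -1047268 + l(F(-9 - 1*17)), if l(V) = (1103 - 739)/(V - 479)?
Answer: -60079714213/57368 - 91*I*√31/57368 ≈ -1.0473e+6 - 0.0088319*I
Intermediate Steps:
F(M) = √(-5 + M)
l(V) = 364/(-479 + V)
-1047268 + l(F(-9 - 1*17)) = -1047268 + 364/(-479 + √(-5 + (-9 - 1*17))) = -1047268 + 364/(-479 + √(-5 + (-9 - 17))) = -1047268 + 364/(-479 + √(-5 - 26)) = -1047268 + 364/(-479 + √(-31)) = -1047268 + 364/(-479 + I*√31)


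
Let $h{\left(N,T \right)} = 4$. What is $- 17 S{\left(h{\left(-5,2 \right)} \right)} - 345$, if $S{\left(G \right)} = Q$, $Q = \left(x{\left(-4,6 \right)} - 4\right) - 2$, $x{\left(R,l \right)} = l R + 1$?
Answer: $148$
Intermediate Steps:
$x{\left(R,l \right)} = 1 + R l$ ($x{\left(R,l \right)} = R l + 1 = 1 + R l$)
$Q = -29$ ($Q = \left(\left(1 - 24\right) - 4\right) - 2 = \left(-23 - 4\right) - 2 = -27 - 2 = -29$)
$S{\left(G \right)} = -29$
$- 17 S{\left(h{\left(-5,2 \right)} \right)} - 345 = \left(-17\right) \left(-29\right) - 345 = 493 - 345 = 148$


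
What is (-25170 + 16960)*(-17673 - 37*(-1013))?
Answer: -162623680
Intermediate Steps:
(-25170 + 16960)*(-17673 - 37*(-1013)) = -8210*(-17673 + 37481) = -8210*19808 = -162623680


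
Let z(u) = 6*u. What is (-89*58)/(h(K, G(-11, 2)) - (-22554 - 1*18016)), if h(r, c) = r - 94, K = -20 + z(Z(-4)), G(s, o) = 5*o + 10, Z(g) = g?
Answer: -2581/20216 ≈ -0.12767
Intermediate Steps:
G(s, o) = 10 + 5*o
K = -44 (K = -20 + 6*(-4) = -20 - 24 = -44)
h(r, c) = -94 + r
(-89*58)/(h(K, G(-11, 2)) - (-22554 - 1*18016)) = (-89*58)/((-94 - 44) - (-22554 - 1*18016)) = -5162/(-138 - (-22554 - 18016)) = -5162/(-138 - 1*(-40570)) = -5162/(-138 + 40570) = -5162/40432 = -5162*1/40432 = -2581/20216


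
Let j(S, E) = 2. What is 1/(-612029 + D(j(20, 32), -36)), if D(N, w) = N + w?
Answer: -1/612063 ≈ -1.6338e-6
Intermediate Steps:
1/(-612029 + D(j(20, 32), -36)) = 1/(-612029 + (2 - 36)) = 1/(-612029 - 34) = 1/(-612063) = -1/612063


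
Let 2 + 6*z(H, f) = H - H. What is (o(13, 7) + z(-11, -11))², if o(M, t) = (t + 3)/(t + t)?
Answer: 64/441 ≈ 0.14512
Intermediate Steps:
z(H, f) = -⅓ (z(H, f) = -⅓ + (H - H)/6 = -⅓ + (⅙)*0 = -⅓ + 0 = -⅓)
o(M, t) = (3 + t)/(2*t) (o(M, t) = (3 + t)/((2*t)) = (3 + t)*(1/(2*t)) = (3 + t)/(2*t))
(o(13, 7) + z(-11, -11))² = ((½)*(3 + 7)/7 - ⅓)² = ((½)*(⅐)*10 - ⅓)² = (5/7 - ⅓)² = (8/21)² = 64/441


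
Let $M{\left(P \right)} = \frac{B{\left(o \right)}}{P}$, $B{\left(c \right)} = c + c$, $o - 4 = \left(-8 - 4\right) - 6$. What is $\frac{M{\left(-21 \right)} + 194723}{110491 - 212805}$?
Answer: $- \frac{584173}{306942} \approx -1.9032$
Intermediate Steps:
$o = -14$ ($o = 4 - 18 = -14$)
$B{\left(c \right)} = 2 c$
$M{\left(P \right)} = - \frac{28}{P}$ ($M{\left(P \right)} = \frac{2 \left(-14\right)}{P} = - \frac{28}{P}$)
$\frac{M{\left(-21 \right)} + 194723}{110491 - 212805} = \frac{- \frac{28}{-21} + 194723}{110491 - 212805} = \frac{\left(-28\right) \left(- \frac{1}{21}\right) + 194723}{-102314} = \left(\frac{4}{3} + 194723\right) \left(- \frac{1}{102314}\right) = \frac{584173}{3} \left(- \frac{1}{102314}\right) = - \frac{584173}{306942}$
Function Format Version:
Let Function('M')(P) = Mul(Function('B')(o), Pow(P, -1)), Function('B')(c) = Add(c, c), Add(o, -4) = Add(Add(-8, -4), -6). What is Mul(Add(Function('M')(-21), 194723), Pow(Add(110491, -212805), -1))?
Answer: Rational(-584173, 306942) ≈ -1.9032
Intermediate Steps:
o = -14 (o = Add(4, Add(Add(-8, -4), -6)) = Add(4, Add(-12, -6)) = Add(4, -18) = -14)
Function('B')(c) = Mul(2, c)
Function('M')(P) = Mul(-28, Pow(P, -1)) (Function('M')(P) = Mul(Mul(2, -14), Pow(P, -1)) = Mul(-28, Pow(P, -1)))
Mul(Add(Function('M')(-21), 194723), Pow(Add(110491, -212805), -1)) = Mul(Add(Mul(-28, Pow(-21, -1)), 194723), Pow(Add(110491, -212805), -1)) = Mul(Add(Mul(-28, Rational(-1, 21)), 194723), Pow(-102314, -1)) = Mul(Add(Rational(4, 3), 194723), Rational(-1, 102314)) = Mul(Rational(584173, 3), Rational(-1, 102314)) = Rational(-584173, 306942)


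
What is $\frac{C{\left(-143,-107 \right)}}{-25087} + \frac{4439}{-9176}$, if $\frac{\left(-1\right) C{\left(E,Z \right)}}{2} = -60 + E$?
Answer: $- \frac{115086649}{230198312} \approx -0.49995$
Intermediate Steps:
$C{\left(E,Z \right)} = 120 - 2 E$ ($C{\left(E,Z \right)} = - 2 \left(-60 + E\right) = 120 - 2 E$)
$\frac{C{\left(-143,-107 \right)}}{-25087} + \frac{4439}{-9176} = \frac{120 - -286}{-25087} + \frac{4439}{-9176} = \left(120 + 286\right) \left(- \frac{1}{25087}\right) + 4439 \left(- \frac{1}{9176}\right) = 406 \left(- \frac{1}{25087}\right) - \frac{4439}{9176} = - \frac{406}{25087} - \frac{4439}{9176} = - \frac{115086649}{230198312}$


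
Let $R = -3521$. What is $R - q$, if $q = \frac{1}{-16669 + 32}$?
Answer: $- \frac{58578876}{16637} \approx -3521.0$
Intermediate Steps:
$q = - \frac{1}{16637}$ ($q = \frac{1}{-16637} = - \frac{1}{16637} \approx -6.0107 \cdot 10^{-5}$)
$R - q = -3521 - - \frac{1}{16637} = -3521 + \frac{1}{16637} = - \frac{58578876}{16637}$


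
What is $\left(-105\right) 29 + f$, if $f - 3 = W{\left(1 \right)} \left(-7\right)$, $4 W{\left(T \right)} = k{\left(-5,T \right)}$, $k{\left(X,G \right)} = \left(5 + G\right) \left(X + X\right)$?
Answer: $-2937$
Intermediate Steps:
$k{\left(X,G \right)} = 2 X \left(5 + G\right)$ ($k{\left(X,G \right)} = \left(5 + G\right) 2 X = 2 X \left(5 + G\right)$)
$W{\left(T \right)} = - \frac{25}{2} - \frac{5 T}{2}$ ($W{\left(T \right)} = \frac{2 \left(-5\right) \left(5 + T\right)}{4} = \frac{-50 - 10 T}{4} = - \frac{25}{2} - \frac{5 T}{2}$)
$f = 108$ ($f = 3 + \left(- \frac{25}{2} - \frac{5}{2}\right) \left(-7\right) = 3 - -105 = 3 + 105 = 108$)
$\left(-105\right) 29 + f = \left(-105\right) 29 + 108 = -3045 + 108 = -2937$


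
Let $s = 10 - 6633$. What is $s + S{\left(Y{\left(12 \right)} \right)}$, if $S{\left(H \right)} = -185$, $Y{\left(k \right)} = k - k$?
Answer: $-6808$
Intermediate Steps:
$Y{\left(k \right)} = 0$
$s = -6623$ ($s = 10 - 6633 = -6623$)
$s + S{\left(Y{\left(12 \right)} \right)} = -6623 - 185 = -6808$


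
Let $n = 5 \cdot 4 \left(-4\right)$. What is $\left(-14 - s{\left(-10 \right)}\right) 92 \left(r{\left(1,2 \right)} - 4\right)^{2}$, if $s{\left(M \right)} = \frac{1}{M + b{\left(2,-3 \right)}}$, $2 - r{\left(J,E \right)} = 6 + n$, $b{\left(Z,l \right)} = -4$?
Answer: $- \frac{46500480}{7} \approx -6.6429 \cdot 10^{6}$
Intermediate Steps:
$n = -80$ ($n = 5 \left(-16\right) = -80$)
$r{\left(J,E \right)} = 76$ ($r{\left(J,E \right)} = 2 - \left(6 - 80\right) = 2 - -74 = 2 + 74 = 76$)
$s{\left(M \right)} = \frac{1}{-4 + M}$ ($s{\left(M \right)} = \frac{1}{M - 4} = \frac{1}{-4 + M}$)
$\left(-14 - s{\left(-10 \right)}\right) 92 \left(r{\left(1,2 \right)} - 4\right)^{2} = \left(-14 - \frac{1}{-4 - 10}\right) 92 \left(76 - 4\right)^{2} = \left(-14 - \frac{1}{-14}\right) 92 \cdot 72^{2} = \left(-14 - - \frac{1}{14}\right) 92 \cdot 5184 = \left(-14 + \frac{1}{14}\right) 92 \cdot 5184 = \left(- \frac{195}{14}\right) 92 \cdot 5184 = \left(- \frac{8970}{7}\right) 5184 = - \frac{46500480}{7}$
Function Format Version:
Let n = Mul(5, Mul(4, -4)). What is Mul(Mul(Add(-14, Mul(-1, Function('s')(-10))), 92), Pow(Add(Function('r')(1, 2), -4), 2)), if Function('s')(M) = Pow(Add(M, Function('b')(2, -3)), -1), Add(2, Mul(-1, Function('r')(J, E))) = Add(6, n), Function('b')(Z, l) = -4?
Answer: Rational(-46500480, 7) ≈ -6.6429e+6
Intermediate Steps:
n = -80 (n = Mul(5, -16) = -80)
Function('r')(J, E) = 76 (Function('r')(J, E) = Add(2, Mul(-1, Add(6, -80))) = Add(2, Mul(-1, -74)) = Add(2, 74) = 76)
Function('s')(M) = Pow(Add(-4, M), -1) (Function('s')(M) = Pow(Add(M, -4), -1) = Pow(Add(-4, M), -1))
Mul(Mul(Add(-14, Mul(-1, Function('s')(-10))), 92), Pow(Add(Function('r')(1, 2), -4), 2)) = Mul(Mul(Add(-14, Mul(-1, Pow(Add(-4, -10), -1))), 92), Pow(Add(76, -4), 2)) = Mul(Mul(Add(-14, Mul(-1, Pow(-14, -1))), 92), Pow(72, 2)) = Mul(Mul(Add(-14, Mul(-1, Rational(-1, 14))), 92), 5184) = Mul(Mul(Add(-14, Rational(1, 14)), 92), 5184) = Mul(Mul(Rational(-195, 14), 92), 5184) = Mul(Rational(-8970, 7), 5184) = Rational(-46500480, 7)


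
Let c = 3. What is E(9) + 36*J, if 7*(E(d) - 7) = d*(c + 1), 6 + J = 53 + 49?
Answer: 24277/7 ≈ 3468.1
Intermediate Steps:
J = 96 (J = -6 + (53 + 49) = -6 + 102 = 96)
E(d) = 7 + 4*d/7 (E(d) = 7 + (d*(3 + 1))/7 = 7 + (d*4)/7 = 7 + (4*d)/7 = 7 + 4*d/7)
E(9) + 36*J = (7 + (4/7)*9) + 36*96 = (7 + 36/7) + 3456 = 85/7 + 3456 = 24277/7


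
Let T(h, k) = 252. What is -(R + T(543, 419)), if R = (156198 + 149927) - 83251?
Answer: -223126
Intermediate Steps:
R = 222874 (R = 306125 - 83251 = 222874)
-(R + T(543, 419)) = -(222874 + 252) = -1*223126 = -223126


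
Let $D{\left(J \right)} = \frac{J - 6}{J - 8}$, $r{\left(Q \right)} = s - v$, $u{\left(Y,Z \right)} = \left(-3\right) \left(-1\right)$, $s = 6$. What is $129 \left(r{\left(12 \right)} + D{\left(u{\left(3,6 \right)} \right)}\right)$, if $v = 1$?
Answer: $\frac{3612}{5} \approx 722.4$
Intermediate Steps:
$u{\left(Y,Z \right)} = 3$
$r{\left(Q \right)} = 5$ ($r{\left(Q \right)} = 6 - 1 = 5$)
$D{\left(J \right)} = \frac{-6 + J}{-8 + J}$
$129 \left(r{\left(12 \right)} + D{\left(u{\left(3,6 \right)} \right)}\right) = 129 \left(5 + \frac{-6 + 3}{-8 + 3}\right) = 129 \left(5 + \frac{1}{-5} \left(-3\right)\right) = 129 \left(5 - - \frac{3}{5}\right) = 129 \left(5 + \frac{3}{5}\right) = 129 \cdot \frac{28}{5} = \frac{3612}{5}$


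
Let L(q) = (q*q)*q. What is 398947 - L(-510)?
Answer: 133049947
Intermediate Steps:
L(q) = q**3 (L(q) = q**2*q = q**3)
398947 - L(-510) = 398947 - 1*(-510)**3 = 398947 - 1*(-132651000) = 398947 + 132651000 = 133049947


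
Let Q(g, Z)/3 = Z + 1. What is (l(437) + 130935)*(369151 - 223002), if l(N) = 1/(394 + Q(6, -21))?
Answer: 6391430597359/334 ≈ 1.9136e+10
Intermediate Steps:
Q(g, Z) = 3 + 3*Z (Q(g, Z) = 3*(Z + 1) = 3*(1 + Z) = 3 + 3*Z)
l(N) = 1/334 (l(N) = 1/(394 + (3 + 3*(-21))) = 1/(394 + (3 - 63)) = 1/(394 - 60) = 1/334)
(l(437) + 130935)*(369151 - 223002) = (1/334 + 130935)*(369151 - 223002) = (43732291/334)*146149 = 6391430597359/334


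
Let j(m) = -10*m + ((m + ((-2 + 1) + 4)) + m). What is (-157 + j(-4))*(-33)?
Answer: 4026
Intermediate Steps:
j(m) = 3 - 8*m (j(m) = -10*m + ((m + (-1 + 4)) + m) = -10*m + ((m + 3) + m) = -10*m + ((3 + m) + m) = -10*m + (3 + 2*m) = 3 - 8*m)
(-157 + j(-4))*(-33) = (-157 + (3 - 8*(-4)))*(-33) = (-157 + (3 + 32))*(-33) = (-157 + 35)*(-33) = -122*(-33) = 4026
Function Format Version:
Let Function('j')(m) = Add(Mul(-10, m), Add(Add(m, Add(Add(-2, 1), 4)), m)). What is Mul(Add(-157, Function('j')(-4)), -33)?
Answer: 4026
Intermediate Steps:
Function('j')(m) = Add(3, Mul(-8, m)) (Function('j')(m) = Add(Mul(-10, m), Add(Add(m, Add(-1, 4)), m)) = Add(Mul(-10, m), Add(Add(m, 3), m)) = Add(Mul(-10, m), Add(Add(3, m), m)) = Add(Mul(-10, m), Add(3, Mul(2, m))) = Add(3, Mul(-8, m)))
Mul(Add(-157, Function('j')(-4)), -33) = Mul(Add(-157, Add(3, Mul(-8, -4))), -33) = Mul(Add(-157, Add(3, 32)), -33) = Mul(Add(-157, 35), -33) = Mul(-122, -33) = 4026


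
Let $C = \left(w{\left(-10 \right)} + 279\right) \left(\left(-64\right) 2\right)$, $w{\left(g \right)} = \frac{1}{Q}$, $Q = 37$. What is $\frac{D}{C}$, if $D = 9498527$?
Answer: $- \frac{351445499}{1321472} \approx -265.95$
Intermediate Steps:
$w{\left(g \right)} = \frac{1}{37}$
$C = - \frac{1321472}{37}$ ($C = \left(\frac{1}{37} + 279\right) \left(\left(-64\right) 2\right) = \frac{10324}{37} \left(-128\right) = - \frac{1321472}{37} \approx -35715.0$)
$\frac{D}{C} = \frac{9498527}{- \frac{1321472}{37}} = 9498527 \left(- \frac{37}{1321472}\right) = - \frac{351445499}{1321472}$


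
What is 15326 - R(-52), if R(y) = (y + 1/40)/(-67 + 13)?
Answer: 1226003/80 ≈ 15325.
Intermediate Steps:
R(y) = -1/2160 - y/54 (R(y) = (y + 1/40)/(-54) = (1/40 + y)*(-1/54) = -1/2160 - y/54)
15326 - R(-52) = 15326 - (-1/2160 - 1/54*(-52)) = 15326 - (-1/2160 + 26/27) = 15326 - 1*77/80 = 15326 - 77/80 = 1226003/80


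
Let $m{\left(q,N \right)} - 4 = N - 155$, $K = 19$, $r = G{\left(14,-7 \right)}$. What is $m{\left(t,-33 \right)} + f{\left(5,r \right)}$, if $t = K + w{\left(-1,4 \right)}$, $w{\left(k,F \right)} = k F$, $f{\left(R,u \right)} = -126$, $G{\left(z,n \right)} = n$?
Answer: $-310$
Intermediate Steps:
$r = -7$
$w{\left(k,F \right)} = F k$
$t = 15$ ($t = 19 + 4 \left(-1\right) = 19 - 4 = 15$)
$m{\left(q,N \right)} = -151 + N$ ($m{\left(q,N \right)} = 4 + \left(N - 155\right) = 4 + \left(-155 + N\right) = -151 + N$)
$m{\left(t,-33 \right)} + f{\left(5,r \right)} = \left(-151 - 33\right) - 126 = -184 - 126 = -310$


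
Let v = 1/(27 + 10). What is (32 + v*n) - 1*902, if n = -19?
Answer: -32209/37 ≈ -870.51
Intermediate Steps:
v = 1/37 ≈ 0.027027
(32 + v*n) - 1*902 = (32 + (1/37)*(-19)) - 1*902 = (32 - 19/37) - 902 = 1165/37 - 902 = -32209/37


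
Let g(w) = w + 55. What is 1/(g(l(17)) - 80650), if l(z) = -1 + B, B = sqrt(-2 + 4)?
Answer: -40298/3247857607 - sqrt(2)/6495715214 ≈ -1.2408e-5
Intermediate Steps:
B = sqrt(2) ≈ 1.4142
l(z) = -1 + sqrt(2)
g(w) = 55 + w
1/(g(l(17)) - 80650) = 1/((55 + (-1 + sqrt(2))) - 80650) = 1/((54 + sqrt(2)) - 80650) = 1/(-80596 + sqrt(2))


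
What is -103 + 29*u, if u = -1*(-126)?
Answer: 3551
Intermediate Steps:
u = 126
-103 + 29*u = -103 + 29*126 = -103 + 3654 = 3551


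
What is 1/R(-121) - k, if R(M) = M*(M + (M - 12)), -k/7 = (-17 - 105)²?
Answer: 3202113993/30734 ≈ 1.0419e+5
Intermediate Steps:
k = -104188 (k = -7*(-17 - 105)² = -7*(-122)² = -7*14884 = -104188)
R(M) = M*(-12 + 2*M) (R(M) = M*(M + (-12 + M)) = M*(-12 + 2*M))
1/R(-121) - k = 1/(2*(-121)*(-6 - 121)) - 1*(-104188) = 1/(2*(-121)*(-127)) + 104188 = 1/30734 + 104188 = 3202113993/30734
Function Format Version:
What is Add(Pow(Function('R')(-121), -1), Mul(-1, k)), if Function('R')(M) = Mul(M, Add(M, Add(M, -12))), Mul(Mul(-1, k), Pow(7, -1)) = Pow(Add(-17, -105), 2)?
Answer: Rational(3202113993, 30734) ≈ 1.0419e+5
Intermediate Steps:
k = -104188 (k = Mul(-7, Pow(Add(-17, -105), 2)) = Mul(-7, Pow(-122, 2)) = Mul(-7, 14884) = -104188)
Function('R')(M) = Mul(M, Add(-12, Mul(2, M))) (Function('R')(M) = Mul(M, Add(M, Add(-12, M))) = Mul(M, Add(-12, Mul(2, M))))
Add(Pow(Function('R')(-121), -1), Mul(-1, k)) = Add(Pow(Mul(2, -121, Add(-6, -121)), -1), Mul(-1, -104188)) = Add(Pow(Mul(2, -121, -127), -1), 104188) = Add(Pow(30734, -1), 104188) = Add(Rational(1, 30734), 104188) = Rational(3202113993, 30734)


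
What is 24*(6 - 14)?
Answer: -192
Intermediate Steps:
24*(6 - 14) = 24*(-8) = -192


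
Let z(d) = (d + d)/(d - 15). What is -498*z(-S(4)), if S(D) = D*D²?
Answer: -63744/79 ≈ -806.89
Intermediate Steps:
S(D) = D³
z(d) = 2*d/(-15 + d) (z(d) = (2*d)/(-15 + d) = 2*d/(-15 + d))
-498*z(-S(4)) = -996*(-1*4³)/(-15 - 1*4³) = -996*(-1*64)/(-15 - 1*64) = -996*(-64)/(-15 - 64) = -996*(-64)/(-79) = -996*(-64)*(-1)/79 = -498*128/79 = -63744/79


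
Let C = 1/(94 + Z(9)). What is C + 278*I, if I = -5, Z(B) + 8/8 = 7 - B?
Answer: -126489/91 ≈ -1390.0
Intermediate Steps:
Z(B) = 6 - B (Z(B) = -1 + (7 - B) = 6 - B)
C = 1/91 (C = 1/(94 + (6 - 1*9)) = 1/(94 + (6 - 9)) = 1/(94 - 3) = 1/91 ≈ 0.010989)
C + 278*I = 1/91 + 278*(-5) = 1/91 - 1390 = -126489/91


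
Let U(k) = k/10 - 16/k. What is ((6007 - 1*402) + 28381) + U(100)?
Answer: 849896/25 ≈ 33996.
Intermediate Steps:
U(k) = -16/k + k/10 (U(k) = k*(⅒) - 16/k = k/10 - 16/k = -16/k + k/10)
((6007 - 1*402) + 28381) + U(100) = ((6007 - 1*402) + 28381) + (-16/100 + (⅒)*100) = ((6007 - 402) + 28381) + (-16*1/100 + 10) = (5605 + 28381) + (-4/25 + 10) = 33986 + 246/25 = 849896/25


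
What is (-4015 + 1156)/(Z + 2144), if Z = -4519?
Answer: 2859/2375 ≈ 1.2038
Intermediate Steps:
(-4015 + 1156)/(Z + 2144) = (-4015 + 1156)/(-4519 + 2144) = -2859/(-2375) = -2859*(-1/2375) = 2859/2375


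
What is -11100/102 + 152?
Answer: 734/17 ≈ 43.176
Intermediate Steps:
-11100/102 + 152 = -148*25/34 + 152 = -1850/17 + 152 = 734/17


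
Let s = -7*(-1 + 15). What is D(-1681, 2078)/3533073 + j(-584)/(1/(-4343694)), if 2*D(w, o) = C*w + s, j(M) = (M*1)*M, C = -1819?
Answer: -10468091828165492503/7066146 ≈ -1.4814e+12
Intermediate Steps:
s = -98 (s = -7*14 = -98)
j(M) = M**2 (j(M) = M*M = M**2)
D(w, o) = -49 - 1819*w/2 (D(w, o) = (-1819*w - 98)/2 = (-98 - 1819*w)/2 = -49 - 1819*w/2)
D(-1681, 2078)/3533073 + j(-584)/(1/(-4343694)) = (-49 - 1819/2*(-1681))/3533073 + (-584)**2/(1/(-4343694)) = (-49 + 3057739/2)*(1/3533073) + 341056/(-1/4343694) = (3057641/2)*(1/3533073) + 341056*(-4343694) = 3057641/7066146 - 1481442900864 = -10468091828165492503/7066146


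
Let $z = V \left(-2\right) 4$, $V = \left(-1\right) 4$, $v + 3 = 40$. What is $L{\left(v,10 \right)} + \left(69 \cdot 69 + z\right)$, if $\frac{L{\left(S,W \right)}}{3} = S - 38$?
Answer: $4790$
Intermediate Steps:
$v = 37$ ($v = -3 + 40 = 37$)
$V = -4$
$L{\left(S,W \right)} = -114 + 3 S$ ($L{\left(S,W \right)} = 3 \left(S - 38\right) = 3 \left(-38 + S\right) = -114 + 3 S$)
$z = 32$ ($z = \left(-4\right) \left(-2\right) 4 = 8 \cdot 4 = 32$)
$L{\left(v,10 \right)} + \left(69 \cdot 69 + z\right) = \left(-114 + 3 \cdot 37\right) + \left(69 \cdot 69 + 32\right) = \left(-114 + 111\right) + \left(4761 + 32\right) = -3 + 4793 = 4790$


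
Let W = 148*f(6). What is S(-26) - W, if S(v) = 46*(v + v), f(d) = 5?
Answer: -3132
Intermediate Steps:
S(v) = 92*v (S(v) = 46*(2*v) = 92*v)
W = 740 (W = 148*5 = 740)
S(-26) - W = 92*(-26) - 1*740 = -2392 - 740 = -3132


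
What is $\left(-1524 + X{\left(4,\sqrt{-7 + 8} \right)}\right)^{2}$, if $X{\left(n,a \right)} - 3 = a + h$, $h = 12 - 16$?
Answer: $2322576$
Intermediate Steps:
$h = -4$ ($h = 12 - 16 = -4$)
$X{\left(n,a \right)} = -1 + a$ ($X{\left(n,a \right)} = 3 + \left(a - 4\right) = 3 + \left(-4 + a\right) = -1 + a$)
$\left(-1524 + X{\left(4,\sqrt{-7 + 8} \right)}\right)^{2} = \left(-1524 - \left(1 - \sqrt{-7 + 8}\right)\right)^{2} = \left(-1524 - \left(1 - \sqrt{1}\right)\right)^{2} = \left(-1524 + \left(-1 + 1\right)\right)^{2} = \left(-1524 + 0\right)^{2} = \left(-1524\right)^{2} = 2322576$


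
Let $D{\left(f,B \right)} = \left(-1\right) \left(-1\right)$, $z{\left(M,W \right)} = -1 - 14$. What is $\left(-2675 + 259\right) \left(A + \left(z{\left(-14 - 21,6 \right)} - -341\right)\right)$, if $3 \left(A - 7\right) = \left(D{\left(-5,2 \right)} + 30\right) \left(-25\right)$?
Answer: $- \frac{541184}{3} \approx -1.8039 \cdot 10^{5}$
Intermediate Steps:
$z{\left(M,W \right)} = -15$ ($z{\left(M,W \right)} = -1 - 14 = -15$)
$D{\left(f,B \right)} = 1$
$A = - \frac{754}{3}$ ($A = 7 + \frac{\left(1 + 30\right) \left(-25\right)}{3} = 7 + \frac{31 \left(-25\right)}{3} = 7 + \frac{1}{3} \left(-775\right) = 7 - \frac{775}{3} = - \frac{754}{3} \approx -251.33$)
$\left(-2675 + 259\right) \left(A + \left(z{\left(-14 - 21,6 \right)} - -341\right)\right) = \left(-2675 + 259\right) \left(- \frac{754}{3} - -326\right) = - 2416 \left(- \frac{754}{3} + \left(-15 + 341\right)\right) = - 2416 \left(- \frac{754}{3} + 326\right) = \left(-2416\right) \frac{224}{3} = - \frac{541184}{3}$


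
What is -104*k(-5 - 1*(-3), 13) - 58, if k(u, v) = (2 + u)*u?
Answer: -58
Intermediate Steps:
k(u, v) = u*(2 + u)
-104*k(-5 - 1*(-3), 13) - 58 = -104*(-5 - 1*(-3))*(2 + (-5 - 1*(-3))) - 58 = -104*(-5 + 3)*(2 + (-5 + 3)) - 58 = -(-208)*(2 - 2) - 58 = -(-208)*0 - 58 = -104*0 - 58 = 0 - 58 = -58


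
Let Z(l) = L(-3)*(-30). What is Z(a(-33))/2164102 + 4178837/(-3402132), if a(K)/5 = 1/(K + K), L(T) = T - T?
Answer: -4178837/3402132 ≈ -1.2283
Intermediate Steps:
L(T) = 0
a(K) = 5/(2*K) (a(K) = 5/(K + K) = 5/((2*K)) = 5*(1/(2*K)) = 5/(2*K))
Z(l) = 0 (Z(l) = 0*(-30) = 0)
Z(a(-33))/2164102 + 4178837/(-3402132) = 0/2164102 + 4178837/(-3402132) = 0*(1/2164102) + 4178837*(-1/3402132) = 0 - 4178837/3402132 = -4178837/3402132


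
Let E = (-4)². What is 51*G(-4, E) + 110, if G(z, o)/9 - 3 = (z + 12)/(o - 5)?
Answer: 20029/11 ≈ 1820.8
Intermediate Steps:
E = 16
G(z, o) = 27 + 9*(12 + z)/(-5 + o) (G(z, o) = 27 + 9*((z + 12)/(o - 5)) = 27 + 9*((12 + z)/(-5 + o)) = 27 + 9*(12 + z)/(-5 + o))
51*G(-4, E) + 110 = 51*(9*(-3 - 4 + 3*16)/(-5 + 16)) + 110 = 51*(9*(-3 - 4 + 48)/11) + 110 = 51*(9*(1/11)*41) + 110 = 51*(369/11) + 110 = 18819/11 + 110 = 20029/11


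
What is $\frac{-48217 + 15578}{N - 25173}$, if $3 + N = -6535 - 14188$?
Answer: $\frac{32639}{45899} \approx 0.7111$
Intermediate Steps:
$N = -20726$ ($N = -3 - 20723 = -20726$)
$\frac{-48217 + 15578}{N - 25173} = \frac{-48217 + 15578}{-20726 - 25173} = - \frac{32639}{-45899} = \left(-32639\right) \left(- \frac{1}{45899}\right) = \frac{32639}{45899}$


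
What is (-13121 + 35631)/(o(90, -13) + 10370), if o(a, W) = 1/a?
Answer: 2025900/933301 ≈ 2.1707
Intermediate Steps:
(-13121 + 35631)/(o(90, -13) + 10370) = (-13121 + 35631)/(1/90 + 10370) = 22510/(1/90 + 10370) = 22510/(933301/90) = 22510*(90/933301) = 2025900/933301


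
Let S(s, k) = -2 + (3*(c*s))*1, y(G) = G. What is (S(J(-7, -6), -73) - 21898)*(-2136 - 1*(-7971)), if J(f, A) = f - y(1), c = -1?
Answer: -127646460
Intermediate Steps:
J(f, A) = -1 + f (J(f, A) = f - 1*1 = f - 1 = -1 + f)
S(s, k) = -2 - 3*s (S(s, k) = -2 + (3*(-s))*1 = -2 - 3*s*1 = -2 - 3*s)
(S(J(-7, -6), -73) - 21898)*(-2136 - 1*(-7971)) = ((-2 - 3*(-1 - 7)) - 21898)*(-2136 - 1*(-7971)) = ((-2 - 3*(-8)) - 21898)*(-2136 + 7971) = ((-2 + 24) - 21898)*5835 = (22 - 21898)*5835 = -21876*5835 = -127646460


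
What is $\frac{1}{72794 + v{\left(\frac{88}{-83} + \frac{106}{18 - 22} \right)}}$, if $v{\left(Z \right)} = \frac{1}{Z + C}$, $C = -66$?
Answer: $\frac{15531}{1130563448} \approx 1.3737 \cdot 10^{-5}$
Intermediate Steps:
$v{\left(Z \right)} = \frac{1}{-66 + Z}$ ($v{\left(Z \right)} = \frac{1}{Z - 66} = \frac{1}{-66 + Z}$)
$\frac{1}{72794 + v{\left(\frac{88}{-83} + \frac{106}{18 - 22} \right)}} = \frac{1}{72794 + \frac{1}{-66 + \left(\frac{88}{-83} + \frac{106}{18 - 22}\right)}} = \frac{1}{72794 + \frac{1}{-66 + \left(88 \left(- \frac{1}{83}\right) + \frac{106}{-4}\right)}} = \frac{1}{72794 + \frac{1}{-66 + \left(- \frac{88}{83} + 106 \left(- \frac{1}{4}\right)\right)}} = \frac{1}{72794 + \frac{1}{-66 - \frac{4575}{166}}} = \frac{1}{72794 + \frac{1}{- \frac{15531}{166}}} = \frac{1}{72794 - \frac{166}{15531}} = \frac{1}{\frac{1130563448}{15531}} = \frac{15531}{1130563448}$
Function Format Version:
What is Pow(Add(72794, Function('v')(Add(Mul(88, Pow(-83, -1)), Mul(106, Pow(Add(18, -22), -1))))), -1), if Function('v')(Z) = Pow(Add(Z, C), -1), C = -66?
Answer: Rational(15531, 1130563448) ≈ 1.3737e-5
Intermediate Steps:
Function('v')(Z) = Pow(Add(-66, Z), -1) (Function('v')(Z) = Pow(Add(Z, -66), -1) = Pow(Add(-66, Z), -1))
Pow(Add(72794, Function('v')(Add(Mul(88, Pow(-83, -1)), Mul(106, Pow(Add(18, -22), -1))))), -1) = Pow(Add(72794, Pow(Add(-66, Add(Mul(88, Pow(-83, -1)), Mul(106, Pow(Add(18, -22), -1)))), -1)), -1) = Pow(Add(72794, Pow(Add(-66, Add(Mul(88, Rational(-1, 83)), Mul(106, Pow(-4, -1)))), -1)), -1) = Pow(Add(72794, Pow(Add(-66, Add(Rational(-88, 83), Mul(106, Rational(-1, 4)))), -1)), -1) = Pow(Add(72794, Pow(Add(-66, Add(Rational(-88, 83), Rational(-53, 2))), -1)), -1) = Pow(Add(72794, Pow(Add(-66, Rational(-4575, 166)), -1)), -1) = Pow(Add(72794, Pow(Rational(-15531, 166), -1)), -1) = Pow(Add(72794, Rational(-166, 15531)), -1) = Pow(Rational(1130563448, 15531), -1) = Rational(15531, 1130563448)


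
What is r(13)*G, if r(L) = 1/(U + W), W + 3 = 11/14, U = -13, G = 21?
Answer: -98/71 ≈ -1.3803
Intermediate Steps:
W = -31/14 (W = -3 + 11/14 = -31/14 ≈ -2.2143)
r(L) = -14/213 (r(L) = 1/(-13 - 31/14) = 1/(-213/14) = -14/213)
r(13)*G = -14/213*21 = -98/71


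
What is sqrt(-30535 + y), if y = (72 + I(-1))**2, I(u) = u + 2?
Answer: I*sqrt(25206) ≈ 158.76*I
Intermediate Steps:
I(u) = 2 + u
y = 5329 (y = (72 + (2 - 1))**2 = (72 + 1)**2 = 73**2 = 5329)
sqrt(-30535 + y) = sqrt(-30535 + 5329) = sqrt(-25206) = I*sqrt(25206)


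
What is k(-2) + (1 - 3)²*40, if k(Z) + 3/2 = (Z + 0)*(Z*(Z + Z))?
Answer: 285/2 ≈ 142.50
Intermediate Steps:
k(Z) = -3/2 + 2*Z³ (k(Z) = -3/2 + (Z + 0)*(Z*(Z + Z)) = -3/2 + Z*(Z*(2*Z)) = -3/2 + Z*(2*Z²) = -3/2 + 2*Z³)
k(-2) + (1 - 3)²*40 = (-3/2 + 2*(-2)³) + (1 - 3)²*40 = (-3/2 + 2*(-8)) + (-2)²*40 = (-3/2 - 16) + 4*40 = -35/2 + 160 = 285/2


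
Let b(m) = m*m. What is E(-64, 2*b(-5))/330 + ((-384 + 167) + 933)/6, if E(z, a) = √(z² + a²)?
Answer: 358/3 + √1649/165 ≈ 119.58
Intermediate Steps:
b(m) = m²
E(z, a) = √(a² + z²)
E(-64, 2*b(-5))/330 + ((-384 + 167) + 933)/6 = √((2*(-5)²)² + (-64)²)/330 + ((-384 + 167) + 933)/6 = √((2*25)² + 4096)*(1/330) + (-217 + 933)*(⅙) = √(50² + 4096)*(1/330) + 716*(⅙) = √(2500 + 4096)*(1/330) + 358/3 = √6596*(1/330) + 358/3 = (2*√1649)*(1/330) + 358/3 = √1649/165 + 358/3 = 358/3 + √1649/165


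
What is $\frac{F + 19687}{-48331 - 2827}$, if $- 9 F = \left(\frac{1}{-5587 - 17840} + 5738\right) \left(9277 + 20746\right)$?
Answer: $\frac{2015832319367}{5393153097} \approx 373.78$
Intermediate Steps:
$F = - \frac{4035815504875}{210843}$ ($F = - \frac{\left(\frac{1}{-5587 - 17840} + 5738\right) \left(9277 + 20746\right)}{9} = - \frac{\left(\frac{1}{-23427} + 5738\right) 30023}{9} = - \frac{\left(- \frac{1}{23427} + 5738\right) 30023}{9} = - \frac{\frac{134424125}{23427} \cdot 30023}{9} = \left(- \frac{1}{9}\right) \frac{4035815504875}{23427} = - \frac{4035815504875}{210843} \approx -1.9141 \cdot 10^{7}$)
$\frac{F + 19687}{-48331 - 2827} = \frac{- \frac{4035815504875}{210843} + 19687}{-48331 - 2827} = - \frac{4031664638734}{210843 \left(-51158\right)} = \left(- \frac{4031664638734}{210843}\right) \left(- \frac{1}{51158}\right) = \frac{2015832319367}{5393153097}$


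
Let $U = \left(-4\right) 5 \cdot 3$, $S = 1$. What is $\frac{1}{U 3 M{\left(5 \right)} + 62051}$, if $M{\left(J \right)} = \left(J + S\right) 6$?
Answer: $\frac{1}{55571} \approx 1.7995 \cdot 10^{-5}$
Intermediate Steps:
$U = -60$ ($U = \left(-20\right) 3 = -60$)
$M{\left(J \right)} = 6 + 6 J$ ($M{\left(J \right)} = \left(J + 1\right) 6 = \left(1 + J\right) 6 = 6 + 6 J$)
$\frac{1}{U 3 M{\left(5 \right)} + 62051} = \frac{1}{\left(-60\right) 3 \left(6 + 6 \cdot 5\right) + 62051} = \frac{1}{- 180 \left(6 + 30\right) + 62051} = \frac{1}{\left(-180\right) 36 + 62051} = \frac{1}{-6480 + 62051} = \frac{1}{55571}$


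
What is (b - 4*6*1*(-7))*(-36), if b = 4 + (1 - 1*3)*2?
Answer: -6048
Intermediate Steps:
b = 0 (b = 4 + (1 - 3)*2 = 4 - 2*2 = 4 - 4 = 0)
(b - 4*6*1*(-7))*(-36) = (0 - 4*6*1*(-7))*(-36) = (0 - 24*(-7))*(-36) = (0 - 4*(-42))*(-36) = (0 + 168)*(-36) = 168*(-36) = -6048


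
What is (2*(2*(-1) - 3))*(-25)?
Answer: 250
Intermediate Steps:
(2*(2*(-1) - 3))*(-25) = (2*(-2 - 3))*(-25) = (2*(-5))*(-25) = -10*(-25) = 250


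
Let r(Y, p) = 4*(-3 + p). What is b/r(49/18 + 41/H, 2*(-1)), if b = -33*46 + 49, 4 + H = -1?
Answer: 1469/20 ≈ 73.450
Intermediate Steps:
H = -5 (H = -4 - 1 = -5)
b = -1469 (b = -1518 + 49 = -1469)
r(Y, p) = -12 + 4*p
b/r(49/18 + 41/H, 2*(-1)) = -1469/(-12 + 4*(2*(-1))) = -1469/(-12 + 4*(-2)) = -1469/(-12 - 8) = -1469/(-20) = -1469*(-1/20) = 1469/20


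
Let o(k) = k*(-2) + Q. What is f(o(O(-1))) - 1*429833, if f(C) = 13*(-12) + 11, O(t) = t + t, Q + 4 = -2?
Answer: -429978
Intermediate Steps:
Q = -6 (Q = -4 - 2 = -6)
O(t) = 2*t
o(k) = -6 - 2*k (o(k) = k*(-2) - 6 = -2*k - 6 = -6 - 2*k)
f(C) = -145 (f(C) = -156 + 11 = -145)
f(o(O(-1))) - 1*429833 = -145 - 1*429833 = -145 - 429833 = -429978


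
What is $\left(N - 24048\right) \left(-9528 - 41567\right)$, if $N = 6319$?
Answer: $905863255$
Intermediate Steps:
$\left(N - 24048\right) \left(-9528 - 41567\right) = \left(6319 - 24048\right) \left(-9528 - 41567\right) = \left(-17729\right) \left(-51095\right) = 905863255$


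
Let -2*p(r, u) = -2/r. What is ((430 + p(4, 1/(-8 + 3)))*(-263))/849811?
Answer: -452623/3399244 ≈ -0.13315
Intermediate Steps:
p(r, u) = 1/r (p(r, u) = -(-1)/r = 1/r)
((430 + p(4, 1/(-8 + 3)))*(-263))/849811 = ((430 + 1/4)*(-263))/849811 = ((430 + ¼)*(-263))*(1/849811) = ((1721/4)*(-263))*(1/849811) = -452623/4*1/849811 = -452623/3399244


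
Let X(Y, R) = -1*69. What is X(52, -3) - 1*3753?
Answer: -3822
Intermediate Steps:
X(Y, R) = -69
X(52, -3) - 1*3753 = -69 - 1*3753 = -69 - 3753 = -3822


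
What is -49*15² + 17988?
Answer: 6963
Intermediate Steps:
-49*15² + 17988 = -49*225 + 17988 = -11025 + 17988 = 6963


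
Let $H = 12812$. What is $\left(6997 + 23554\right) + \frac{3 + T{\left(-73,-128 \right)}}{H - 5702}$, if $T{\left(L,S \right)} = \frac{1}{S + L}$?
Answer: $\frac{21830370106}{714555} \approx 30551.0$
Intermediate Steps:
$T{\left(L,S \right)} = \frac{1}{L + S}$
$\left(6997 + 23554\right) + \frac{3 + T{\left(-73,-128 \right)}}{H - 5702} = \left(6997 + 23554\right) + \frac{3 + \frac{1}{-73 - 128}}{12812 - 5702} = 30551 + \frac{3 + \frac{1}{-201}}{7110} = 30551 + \left(3 - \frac{1}{201}\right) \frac{1}{7110} = 30551 + \frac{602}{201} \cdot \frac{1}{7110} = 30551 + \frac{301}{714555} = \frac{21830370106}{714555}$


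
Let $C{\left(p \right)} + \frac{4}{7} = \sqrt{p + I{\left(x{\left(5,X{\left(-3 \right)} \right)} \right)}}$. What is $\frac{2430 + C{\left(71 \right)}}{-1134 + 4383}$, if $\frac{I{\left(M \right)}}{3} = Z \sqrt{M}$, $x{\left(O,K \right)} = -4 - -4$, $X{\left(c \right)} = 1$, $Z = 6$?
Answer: $\frac{17006}{22743} + \frac{\sqrt{71}}{3249} \approx 0.75034$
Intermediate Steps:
$x{\left(O,K \right)} = 0$ ($x{\left(O,K \right)} = -4 + 4 = 0$)
$I{\left(M \right)} = 18 \sqrt{M}$ ($I{\left(M \right)} = 3 \cdot 6 \sqrt{M} = 18 \sqrt{M}$)
$C{\left(p \right)} = - \frac{4}{7} + \sqrt{p}$ ($C{\left(p \right)} = - \frac{4}{7} + \sqrt{p + 18 \sqrt{0}} = - \frac{4}{7} + \sqrt{p + 18 \cdot 0} = - \frac{4}{7} + \sqrt{p + 0} = - \frac{4}{7} + \sqrt{p}$)
$\frac{2430 + C{\left(71 \right)}}{-1134 + 4383} = \frac{2430 - \left(\frac{4}{7} - \sqrt{71}\right)}{-1134 + 4383} = \frac{\frac{17006}{7} + \sqrt{71}}{3249} = \left(\frac{17006}{7} + \sqrt{71}\right) \frac{1}{3249} = \frac{17006}{22743} + \frac{\sqrt{71}}{3249}$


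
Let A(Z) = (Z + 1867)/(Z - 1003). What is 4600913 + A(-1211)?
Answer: 124224643/27 ≈ 4.6009e+6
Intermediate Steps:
A(Z) = (1867 + Z)/(-1003 + Z)
4600913 + A(-1211) = 4600913 + (1867 - 1211)/(-1003 - 1211) = 4600913 + 656/(-2214) = 4600913 - 1/2214*656 = 4600913 - 8/27 = 124224643/27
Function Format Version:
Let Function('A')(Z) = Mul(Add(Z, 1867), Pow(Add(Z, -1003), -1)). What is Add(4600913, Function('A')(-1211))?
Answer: Rational(124224643, 27) ≈ 4.6009e+6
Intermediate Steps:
Function('A')(Z) = Mul(Pow(Add(-1003, Z), -1), Add(1867, Z)) (Function('A')(Z) = Mul(Add(1867, Z), Pow(Add(-1003, Z), -1)) = Mul(Pow(Add(-1003, Z), -1), Add(1867, Z)))
Add(4600913, Function('A')(-1211)) = Add(4600913, Mul(Pow(Add(-1003, -1211), -1), Add(1867, -1211))) = Add(4600913, Mul(Pow(-2214, -1), 656)) = Add(4600913, Mul(Rational(-1, 2214), 656)) = Add(4600913, Rational(-8, 27)) = Rational(124224643, 27)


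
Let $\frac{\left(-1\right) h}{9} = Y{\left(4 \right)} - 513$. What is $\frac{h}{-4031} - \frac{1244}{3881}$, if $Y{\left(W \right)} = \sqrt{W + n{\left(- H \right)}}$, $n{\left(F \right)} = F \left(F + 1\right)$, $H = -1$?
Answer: $- \frac{22933141}{15644311} + \frac{9 \sqrt{6}}{4031} \approx -1.4604$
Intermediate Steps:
$n{\left(F \right)} = F \left(1 + F\right)$
$Y{\left(W \right)} = \sqrt{2 + W}$ ($Y{\left(W \right)} = \sqrt{W + \left(-1\right) \left(-1\right) \left(1 - -1\right)} = \sqrt{W + 1 \left(1 + 1\right)} = \sqrt{W + 1 \cdot 2} = \sqrt{W + 2} = \sqrt{2 + W}$)
$h = 4617 - 9 \sqrt{6}$ ($h = - 9 \left(\sqrt{2 + 4} - 513\right) = - 9 \left(\sqrt{6} - 513\right) = - 9 \left(-513 + \sqrt{6}\right) = 4617 - 9 \sqrt{6} \approx 4595.0$)
$\frac{h}{-4031} - \frac{1244}{3881} = \frac{4617 - 9 \sqrt{6}}{-4031} - \frac{1244}{3881} = \left(4617 - 9 \sqrt{6}\right) \left(- \frac{1}{4031}\right) - \frac{1244}{3881} = \left(- \frac{4617}{4031} + \frac{9 \sqrt{6}}{4031}\right) - \frac{1244}{3881} = - \frac{22933141}{15644311} + \frac{9 \sqrt{6}}{4031}$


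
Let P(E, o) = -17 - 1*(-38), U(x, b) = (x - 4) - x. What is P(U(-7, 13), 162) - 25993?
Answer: -25972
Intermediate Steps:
U(x, b) = -4 (U(x, b) = (-4 + x) - x = -4)
P(E, o) = 21 (P(E, o) = -17 + 38 = 21)
P(U(-7, 13), 162) - 25993 = 21 - 25993 = -25972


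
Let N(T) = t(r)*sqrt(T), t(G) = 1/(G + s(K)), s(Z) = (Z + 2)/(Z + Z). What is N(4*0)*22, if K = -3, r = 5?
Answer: 0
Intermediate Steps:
s(Z) = (2 + Z)/(2*Z) (s(Z) = (2 + Z)/((2*Z)) = (2 + Z)*(1/(2*Z)) = (2 + Z)/(2*Z))
t(G) = 1/(1/6 + G) (t(G) = 1/(G + (1/2)*(2 - 3)/(-3)) = 1/(G + (1/2)*(-1/3)*(-1)) = 1/(G + 1/6) = 1/(1/6 + G))
N(T) = 6*sqrt(T)/31 (N(T) = (6/(1 + 6*5))*sqrt(T) = (6/(1 + 30))*sqrt(T) = (6/31)*sqrt(T) = (6*(1/31))*sqrt(T) = 6*sqrt(T)/31)
N(4*0)*22 = (6*sqrt(4*0)/31)*22 = (6*sqrt(0)/31)*22 = ((6/31)*0)*22 = 0*22 = 0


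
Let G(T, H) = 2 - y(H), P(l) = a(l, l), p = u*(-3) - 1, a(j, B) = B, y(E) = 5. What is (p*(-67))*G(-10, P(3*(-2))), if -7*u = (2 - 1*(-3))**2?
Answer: 13668/7 ≈ 1952.6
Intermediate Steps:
u = -25/7 (u = -(2 - 1*(-3))**2/7 = -(2 + 3)**2/7 = -1/7*5**2 = -1/7*25 = -25/7 ≈ -3.5714)
p = 68/7 (p = -25/7*(-3) - 1 = 75/7 - 1 = 68/7 ≈ 9.7143)
P(l) = l
G(T, H) = -3 (G(T, H) = 2 - 1*5 = 2 - 5 = -3)
(p*(-67))*G(-10, P(3*(-2))) = ((68/7)*(-67))*(-3) = -4556/7*(-3) = 13668/7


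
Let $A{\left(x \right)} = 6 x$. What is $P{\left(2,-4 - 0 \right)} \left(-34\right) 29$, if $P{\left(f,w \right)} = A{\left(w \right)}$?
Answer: $23664$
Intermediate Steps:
$P{\left(f,w \right)} = 6 w$
$P{\left(2,-4 - 0 \right)} \left(-34\right) 29 = 6 \left(-4 - 0\right) \left(-34\right) 29 = 6 \left(-4 + 0\right) \left(-34\right) 29 = 6 \left(-4\right) \left(-34\right) 29 = \left(-24\right) \left(-34\right) 29 = 816 \cdot 29 = 23664$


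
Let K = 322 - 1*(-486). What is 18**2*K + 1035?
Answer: 262827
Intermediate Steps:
K = 808 (K = 322 + 486 = 808)
18**2*K + 1035 = 18**2*808 + 1035 = 324*808 + 1035 = 261792 + 1035 = 262827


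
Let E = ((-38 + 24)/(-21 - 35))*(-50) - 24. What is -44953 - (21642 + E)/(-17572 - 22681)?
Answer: -3618943007/80506 ≈ -44952.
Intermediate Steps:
E = -73/2 (E = -14/(-56)*(-50) - 24 = -14*(-1/56)*(-50) - 24 = (1/4)*(-50) - 24 = -25/2 - 24 = -73/2 ≈ -36.500)
-44953 - (21642 + E)/(-17572 - 22681) = -44953 - (21642 - 73/2)/(-17572 - 22681) = -44953 - 43211/(2*(-40253)) = -44953 - 43211*(-1)/(2*40253) = -44953 - 1*(-43211/80506) = -44953 + 43211/80506 = -3618943007/80506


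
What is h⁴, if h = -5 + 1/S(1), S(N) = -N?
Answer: 1296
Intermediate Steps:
h = -6 (h = -5 + 1/(-1*1) = -5 + 1/(-1) = -5 - 1 = -6)
h⁴ = (-6)⁴ = 1296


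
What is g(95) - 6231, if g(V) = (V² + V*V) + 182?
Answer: 12001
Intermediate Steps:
g(V) = 182 + 2*V² (g(V) = (V² + V²) + 182 = 2*V² + 182 = 182 + 2*V²)
g(95) - 6231 = (182 + 2*95²) - 6231 = (182 + 2*9025) - 6231 = (182 + 18050) - 6231 = 18232 - 6231 = 12001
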